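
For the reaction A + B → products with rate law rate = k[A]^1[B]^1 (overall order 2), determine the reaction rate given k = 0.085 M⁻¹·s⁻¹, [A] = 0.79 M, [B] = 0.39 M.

0.02619 M/s

Step 1: The rate law is rate = k[A]^1[B]^1, overall order = 1+1 = 2
Step 2: Substitute values: rate = 0.085 × (0.79)^1 × (0.39)^1
Step 3: rate = 0.085 × 0.79 × 0.39 = 0.0261885 M/s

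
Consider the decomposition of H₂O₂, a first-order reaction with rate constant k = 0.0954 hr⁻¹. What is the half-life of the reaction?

7.266 hr

Step 1: For a first-order reaction, t₁/₂ = ln(2)/k
Step 2: t₁/₂ = ln(2)/0.0954
Step 3: t₁/₂ = 0.6931/0.0954 = 7.266 hr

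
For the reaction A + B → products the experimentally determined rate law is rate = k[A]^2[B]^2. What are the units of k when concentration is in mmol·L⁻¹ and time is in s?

(mmol·L⁻¹)⁻³·s⁻¹

Step 1: Overall order = 2 + 2 = 4.
Step 2: rate has units mmol·L⁻¹·s⁻¹; [A]^2[B]^2 has units (mmol·L⁻¹)^4.
Step 3: k = rate/([A]^2[B]^2), so units of k = (mmol·L⁻¹)^(1-4)·s⁻¹ = (mmol·L⁻¹)⁻³·s⁻¹.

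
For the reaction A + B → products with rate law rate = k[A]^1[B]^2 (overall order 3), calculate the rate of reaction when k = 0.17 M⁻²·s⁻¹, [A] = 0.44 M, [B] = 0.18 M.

0.002424 M/s

Step 1: The rate law is rate = k[A]^1[B]^2, overall order = 1+2 = 3
Step 2: Substitute values: rate = 0.17 × (0.44)^1 × (0.18)^2
Step 3: rate = 0.17 × 0.44 × 0.0324 = 0.00242352 M/s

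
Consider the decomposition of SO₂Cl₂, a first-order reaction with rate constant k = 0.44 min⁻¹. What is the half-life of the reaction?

1.575 min

Step 1: For a first-order reaction, t₁/₂ = ln(2)/k
Step 2: t₁/₂ = ln(2)/0.44
Step 3: t₁/₂ = 0.6931/0.44 = 1.575 min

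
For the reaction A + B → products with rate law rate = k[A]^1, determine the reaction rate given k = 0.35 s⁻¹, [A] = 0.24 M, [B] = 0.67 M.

0.084 M/s

Step 1: The rate law is rate = k[A]^1
Step 2: Note that the rate does not depend on [B] (zero order in B).
Step 3: rate = 0.35 × (0.24)^1 = 0.084 M/s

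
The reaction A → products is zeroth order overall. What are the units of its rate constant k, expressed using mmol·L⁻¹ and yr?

mmol·L⁻¹·yr⁻¹

Step 1: For overall order n, rate = k × (concentration)^n.
Step 2: Rate has units mmol·L⁻¹·yr⁻¹; concentration term has units (mmol·L⁻¹)^0.
Step 3: k = rate / (concentration)^n, so units of k = (mmol·L⁻¹)^(1-0)·yr⁻¹ = mmol·L⁻¹·yr⁻¹.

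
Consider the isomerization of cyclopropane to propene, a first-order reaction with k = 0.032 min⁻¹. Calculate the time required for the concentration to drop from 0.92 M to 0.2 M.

47.69 min

Step 1: For first-order: t = ln([cyclopropane]₀/[cyclopropane])/k
Step 2: t = ln(0.92/0.2)/0.032
Step 3: t = ln(4.6)/0.032
Step 4: t = 1.526/0.032 = 47.69 min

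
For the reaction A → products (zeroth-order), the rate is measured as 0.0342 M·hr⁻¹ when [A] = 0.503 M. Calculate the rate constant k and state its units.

0.0342 M·hr⁻¹

Step 1: For a zeroth-order reaction, rate = k (independent of concentration).
Step 2: k = rate = 0.0342 M·hr⁻¹.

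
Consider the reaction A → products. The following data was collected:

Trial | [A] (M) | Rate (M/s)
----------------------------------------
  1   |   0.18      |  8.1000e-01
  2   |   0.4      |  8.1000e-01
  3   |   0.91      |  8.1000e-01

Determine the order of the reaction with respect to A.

zeroth order (0)

Step 1: Compare trials - when concentration changes, rate stays constant.
Step 2: rate₂/rate₁ = 8.1000e-01/8.1000e-01 = 1
Step 3: [A]₂/[A]₁ = 0.4/0.18 = 2.222
Step 4: Since rate ratio ≈ (conc ratio)^0, the reaction is zeroth order.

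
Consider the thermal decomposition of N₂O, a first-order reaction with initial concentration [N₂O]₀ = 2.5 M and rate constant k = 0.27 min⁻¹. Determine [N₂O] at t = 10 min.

0.168 M

Step 1: For a first-order reaction: [N₂O] = [N₂O]₀ × e^(-kt)
Step 2: [N₂O] = 2.5 × e^(-0.27 × 10)
Step 3: [N₂O] = 2.5 × e^(-2.7)
Step 4: [N₂O] = 2.5 × 0.0672055 = 0.168 M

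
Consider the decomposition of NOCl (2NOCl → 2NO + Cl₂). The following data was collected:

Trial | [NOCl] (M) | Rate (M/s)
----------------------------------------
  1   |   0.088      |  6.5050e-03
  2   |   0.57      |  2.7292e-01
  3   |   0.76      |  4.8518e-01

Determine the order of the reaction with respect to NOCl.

second order (2)

Step 1: Compare trials to find order n where rate₂/rate₁ = ([NOCl]₂/[NOCl]₁)^n
Step 2: rate₂/rate₁ = 2.7292e-01/6.5050e-03 = 41.96
Step 3: [NOCl]₂/[NOCl]₁ = 0.57/0.088 = 6.477
Step 4: n = ln(41.96)/ln(6.477) = 2.00 ≈ 2
Step 5: The reaction is second order in NOCl.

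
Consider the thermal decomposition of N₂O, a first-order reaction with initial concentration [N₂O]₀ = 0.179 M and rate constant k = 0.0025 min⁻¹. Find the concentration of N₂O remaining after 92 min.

0.1422 M

Step 1: For a first-order reaction: [N₂O] = [N₂O]₀ × e^(-kt)
Step 2: [N₂O] = 0.179 × e^(-0.0025 × 92)
Step 3: [N₂O] = 0.179 × e^(-0.23)
Step 4: [N₂O] = 0.179 × 0.794534 = 0.1422 M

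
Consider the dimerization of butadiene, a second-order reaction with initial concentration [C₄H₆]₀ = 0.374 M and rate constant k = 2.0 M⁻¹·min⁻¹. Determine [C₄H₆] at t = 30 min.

0.01596 M

Step 1: For a second-order reaction: 1/[C₄H₆] = 1/[C₄H₆]₀ + kt
Step 2: 1/[C₄H₆] = 1/0.374 + 2.0 × 30
Step 3: 1/[C₄H₆] = 2.674 + 60 = 62.67
Step 4: [C₄H₆] = 1/62.67 = 0.01596 M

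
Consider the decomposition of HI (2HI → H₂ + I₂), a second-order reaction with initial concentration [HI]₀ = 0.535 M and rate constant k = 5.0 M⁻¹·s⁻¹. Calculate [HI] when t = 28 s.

0.007049 M

Step 1: For a second-order reaction: 1/[HI] = 1/[HI]₀ + kt
Step 2: 1/[HI] = 1/0.535 + 5.0 × 28
Step 3: 1/[HI] = 1.869 + 140 = 141.9
Step 4: [HI] = 1/141.9 = 0.007049 M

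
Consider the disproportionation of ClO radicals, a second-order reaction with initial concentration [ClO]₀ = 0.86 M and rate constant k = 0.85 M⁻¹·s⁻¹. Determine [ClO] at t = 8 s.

0.1256 M

Step 1: For a second-order reaction: 1/[ClO] = 1/[ClO]₀ + kt
Step 2: 1/[ClO] = 1/0.86 + 0.85 × 8
Step 3: 1/[ClO] = 1.163 + 6.8 = 7.963
Step 4: [ClO] = 1/7.963 = 0.1256 M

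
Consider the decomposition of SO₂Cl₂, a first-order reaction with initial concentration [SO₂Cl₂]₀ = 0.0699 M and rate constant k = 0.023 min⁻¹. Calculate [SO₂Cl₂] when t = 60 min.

0.01759 M

Step 1: For a first-order reaction: [SO₂Cl₂] = [SO₂Cl₂]₀ × e^(-kt)
Step 2: [SO₂Cl₂] = 0.0699 × e^(-0.023 × 60)
Step 3: [SO₂Cl₂] = 0.0699 × e^(-1.38)
Step 4: [SO₂Cl₂] = 0.0699 × 0.251579 = 0.01759 M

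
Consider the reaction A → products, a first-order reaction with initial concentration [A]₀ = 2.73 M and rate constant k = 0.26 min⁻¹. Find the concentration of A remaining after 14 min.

0.07167 M

Step 1: For a first-order reaction: [A] = [A]₀ × e^(-kt)
Step 2: [A] = 2.73 × e^(-0.26 × 14)
Step 3: [A] = 2.73 × e^(-3.64)
Step 4: [A] = 2.73 × 0.0262523 = 0.07167 M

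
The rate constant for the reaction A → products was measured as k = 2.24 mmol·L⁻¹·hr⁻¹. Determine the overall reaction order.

zeroth order (0)

Step 1: The units of k for an nth-order reaction are (concentration)^(1-n)·(time)⁻¹.
Step 2: Here k has units mmol·L⁻¹·hr⁻¹, so the concentration exponent is 1.
Step 3: 1 - n = 1 ⇒ n = 0. The reaction is zeroth order.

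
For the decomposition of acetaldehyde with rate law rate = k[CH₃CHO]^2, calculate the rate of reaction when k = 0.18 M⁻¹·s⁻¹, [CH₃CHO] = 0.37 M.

0.02464 M/s

Step 1: Identify the rate law: rate = k[CH₃CHO]^2
Step 2: Substitute values: rate = 0.18 × (0.37)^2
Step 3: Calculate: rate = 0.18 × 0.1369 = 0.024642 M/s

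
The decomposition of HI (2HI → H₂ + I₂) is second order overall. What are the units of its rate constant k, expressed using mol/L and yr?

(mol/L)⁻¹·yr⁻¹

Step 1: For overall order n, rate = k × (concentration)^n.
Step 2: Rate has units mol/L·yr⁻¹; concentration term has units (mol/L)^2.
Step 3: k = rate / (concentration)^n, so units of k = (mol/L)^(1-2)·yr⁻¹ = (mol/L)⁻¹·yr⁻¹.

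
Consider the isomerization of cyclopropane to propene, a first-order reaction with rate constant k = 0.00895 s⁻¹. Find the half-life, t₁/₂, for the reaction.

77.45 s

Step 1: For a first-order reaction, t₁/₂ = ln(2)/k
Step 2: t₁/₂ = ln(2)/0.00895
Step 3: t₁/₂ = 0.6931/0.00895 = 77.45 s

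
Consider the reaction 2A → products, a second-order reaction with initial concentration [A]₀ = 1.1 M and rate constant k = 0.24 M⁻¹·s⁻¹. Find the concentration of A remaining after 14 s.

0.2342 M

Step 1: For a second-order reaction: 1/[A] = 1/[A]₀ + kt
Step 2: 1/[A] = 1/1.1 + 0.24 × 14
Step 3: 1/[A] = 0.9091 + 3.36 = 4.269
Step 4: [A] = 1/4.269 = 0.2342 M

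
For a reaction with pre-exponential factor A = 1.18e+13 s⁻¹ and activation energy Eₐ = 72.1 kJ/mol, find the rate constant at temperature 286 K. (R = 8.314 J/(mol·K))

8.00e-01 s⁻¹

Step 1: Use the Arrhenius equation: k = A × exp(-Eₐ/RT)
Step 2: Convert Eₐ to J/mol: 72.1 kJ/mol = 72100 J/mol
Step 3: Calculate the exponent: -Eₐ/(RT) = -72100/(8.314 × 286) = -30.32210
Step 4: k = 1.18e+13 × exp(-30.32210)
Step 5: k = 1.18e+13 × 6.78077e-14 = 8.0013e-01 s⁻¹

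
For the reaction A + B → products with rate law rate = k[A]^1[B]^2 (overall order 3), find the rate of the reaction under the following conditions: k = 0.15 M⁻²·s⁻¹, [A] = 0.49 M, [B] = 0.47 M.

0.01624 M/s

Step 1: The rate law is rate = k[A]^1[B]^2, overall order = 1+2 = 3
Step 2: Substitute values: rate = 0.15 × (0.49)^1 × (0.47)^2
Step 3: rate = 0.15 × 0.49 × 0.2209 = 0.0162361 M/s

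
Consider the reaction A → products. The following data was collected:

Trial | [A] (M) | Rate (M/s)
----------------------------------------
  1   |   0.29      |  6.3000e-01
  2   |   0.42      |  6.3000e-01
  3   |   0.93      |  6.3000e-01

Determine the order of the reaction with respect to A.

zeroth order (0)

Step 1: Compare trials - when concentration changes, rate stays constant.
Step 2: rate₂/rate₁ = 6.3000e-01/6.3000e-01 = 1
Step 3: [A]₂/[A]₁ = 0.42/0.29 = 1.448
Step 4: Since rate ratio ≈ (conc ratio)^0, the reaction is zeroth order.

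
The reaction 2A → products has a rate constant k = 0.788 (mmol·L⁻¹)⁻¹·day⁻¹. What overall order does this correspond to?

second order (2)

Step 1: The units of k for an nth-order reaction are (concentration)^(1-n)·(time)⁻¹.
Step 2: Here k has units (mmol·L⁻¹)⁻¹·day⁻¹, so the concentration exponent is -1.
Step 3: 1 - n = -1 ⇒ n = 2. The reaction is second order.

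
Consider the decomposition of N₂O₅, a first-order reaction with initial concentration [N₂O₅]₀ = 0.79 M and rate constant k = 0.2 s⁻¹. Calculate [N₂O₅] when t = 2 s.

0.5296 M

Step 1: For a first-order reaction: [N₂O₅] = [N₂O₅]₀ × e^(-kt)
Step 2: [N₂O₅] = 0.79 × e^(-0.2 × 2)
Step 3: [N₂O₅] = 0.79 × e^(-0.4)
Step 4: [N₂O₅] = 0.79 × 0.67032 = 0.5296 M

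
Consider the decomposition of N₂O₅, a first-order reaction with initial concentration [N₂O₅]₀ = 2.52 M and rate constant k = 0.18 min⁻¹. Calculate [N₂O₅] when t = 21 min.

0.05751 M

Step 1: For a first-order reaction: [N₂O₅] = [N₂O₅]₀ × e^(-kt)
Step 2: [N₂O₅] = 2.52 × e^(-0.18 × 21)
Step 3: [N₂O₅] = 2.52 × e^(-3.78)
Step 4: [N₂O₅] = 2.52 × 0.0228227 = 0.05751 M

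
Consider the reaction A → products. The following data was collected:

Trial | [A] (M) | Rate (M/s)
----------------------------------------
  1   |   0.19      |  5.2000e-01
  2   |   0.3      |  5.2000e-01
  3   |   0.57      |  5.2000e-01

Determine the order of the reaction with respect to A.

zeroth order (0)

Step 1: Compare trials - when concentration changes, rate stays constant.
Step 2: rate₂/rate₁ = 5.2000e-01/5.2000e-01 = 1
Step 3: [A]₂/[A]₁ = 0.3/0.19 = 1.579
Step 4: Since rate ratio ≈ (conc ratio)^0, the reaction is zeroth order.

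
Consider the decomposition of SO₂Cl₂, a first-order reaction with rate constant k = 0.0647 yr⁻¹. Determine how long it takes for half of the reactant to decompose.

10.71 yr

Step 1: For a first-order reaction, t₁/₂ = ln(2)/k
Step 2: t₁/₂ = ln(2)/0.0647
Step 3: t₁/₂ = 0.6931/0.0647 = 10.71 yr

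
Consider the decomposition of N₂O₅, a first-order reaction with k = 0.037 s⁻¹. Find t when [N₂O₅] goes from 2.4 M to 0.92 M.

25.91 s

Step 1: For first-order: t = ln([N₂O₅]₀/[N₂O₅])/k
Step 2: t = ln(2.4/0.92)/0.037
Step 3: t = ln(2.609)/0.037
Step 4: t = 0.9589/0.037 = 25.91 s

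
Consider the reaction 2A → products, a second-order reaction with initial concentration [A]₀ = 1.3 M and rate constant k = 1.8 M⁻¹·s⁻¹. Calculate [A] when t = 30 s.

0.01826 M

Step 1: For a second-order reaction: 1/[A] = 1/[A]₀ + kt
Step 2: 1/[A] = 1/1.3 + 1.8 × 30
Step 3: 1/[A] = 0.7692 + 54 = 54.77
Step 4: [A] = 1/54.77 = 0.01826 M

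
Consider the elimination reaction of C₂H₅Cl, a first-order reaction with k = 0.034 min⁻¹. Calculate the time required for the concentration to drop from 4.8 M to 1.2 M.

40.77 min

Step 1: For first-order: t = ln([C₂H₅Cl]₀/[C₂H₅Cl])/k
Step 2: t = ln(4.8/1.2)/0.034
Step 3: t = ln(4)/0.034
Step 4: t = 1.386/0.034 = 40.77 min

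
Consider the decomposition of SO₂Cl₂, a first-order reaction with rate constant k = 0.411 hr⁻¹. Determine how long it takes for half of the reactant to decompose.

1.686 hr

Step 1: For a first-order reaction, t₁/₂ = ln(2)/k
Step 2: t₁/₂ = ln(2)/0.411
Step 3: t₁/₂ = 0.6931/0.411 = 1.686 hr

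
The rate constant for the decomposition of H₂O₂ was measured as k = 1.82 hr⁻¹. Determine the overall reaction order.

first order (1)

Step 1: The units of k for an nth-order reaction are (concentration)^(1-n)·(time)⁻¹.
Step 2: Here k has units hr⁻¹, so the concentration exponent is 0.
Step 3: 1 - n = 0 ⇒ n = 1. The reaction is first order.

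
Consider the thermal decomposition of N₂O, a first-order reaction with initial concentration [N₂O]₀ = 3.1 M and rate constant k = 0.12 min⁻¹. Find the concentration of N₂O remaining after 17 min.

0.4031 M

Step 1: For a first-order reaction: [N₂O] = [N₂O]₀ × e^(-kt)
Step 2: [N₂O] = 3.1 × e^(-0.12 × 17)
Step 3: [N₂O] = 3.1 × e^(-2.04)
Step 4: [N₂O] = 3.1 × 0.130029 = 0.4031 M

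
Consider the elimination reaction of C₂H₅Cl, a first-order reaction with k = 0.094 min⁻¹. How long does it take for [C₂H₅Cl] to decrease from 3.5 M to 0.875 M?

14.75 min

Step 1: For first-order: t = ln([C₂H₅Cl]₀/[C₂H₅Cl])/k
Step 2: t = ln(3.5/0.875)/0.094
Step 3: t = ln(4)/0.094
Step 4: t = 1.386/0.094 = 14.75 min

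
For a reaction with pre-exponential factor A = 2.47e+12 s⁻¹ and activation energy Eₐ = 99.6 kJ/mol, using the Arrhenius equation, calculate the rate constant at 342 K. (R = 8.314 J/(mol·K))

1.51e-03 s⁻¹

Step 1: Use the Arrhenius equation: k = A × exp(-Eₐ/RT)
Step 2: Convert Eₐ to J/mol: 99.6 kJ/mol = 99600 J/mol
Step 3: Calculate the exponent: -Eₐ/(RT) = -99600/(8.314 × 342) = -35.02863
Step 4: k = 2.47e+12 × exp(-35.02863)
Step 5: k = 2.47e+12 × 6.12716e-16 = 1.5134e-03 s⁻¹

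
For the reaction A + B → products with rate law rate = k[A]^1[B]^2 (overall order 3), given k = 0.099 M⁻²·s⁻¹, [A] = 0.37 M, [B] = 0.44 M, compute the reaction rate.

0.007092 M/s

Step 1: The rate law is rate = k[A]^1[B]^2, overall order = 1+2 = 3
Step 2: Substitute values: rate = 0.099 × (0.37)^1 × (0.44)^2
Step 3: rate = 0.099 × 0.37 × 0.1936 = 0.00709157 M/s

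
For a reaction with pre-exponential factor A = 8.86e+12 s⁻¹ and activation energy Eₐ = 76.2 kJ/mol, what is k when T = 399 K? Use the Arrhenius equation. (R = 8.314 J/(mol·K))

9.36e+02 s⁻¹

Step 1: Use the Arrhenius equation: k = A × exp(-Eₐ/RT)
Step 2: Convert Eₐ to J/mol: 76.2 kJ/mol = 76200 J/mol
Step 3: Calculate the exponent: -Eₐ/(RT) = -76200/(8.314 × 399) = -22.97058
Step 4: k = 8.86e+12 × exp(-22.97058)
Step 5: k = 8.86e+12 × 1.05683e-10 = 9.3635e+02 s⁻¹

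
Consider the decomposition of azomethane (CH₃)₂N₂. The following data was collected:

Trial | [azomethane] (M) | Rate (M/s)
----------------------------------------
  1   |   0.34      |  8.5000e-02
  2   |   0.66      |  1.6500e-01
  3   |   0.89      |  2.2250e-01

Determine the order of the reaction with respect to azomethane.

first order (1)

Step 1: Compare trials to find order n where rate₂/rate₁ = ([azomethane]₂/[azomethane]₁)^n
Step 2: rate₂/rate₁ = 1.6500e-01/8.5000e-02 = 1.941
Step 3: [azomethane]₂/[azomethane]₁ = 0.66/0.34 = 1.941
Step 4: n = ln(1.941)/ln(1.941) = 1.00 ≈ 1
Step 5: The reaction is first order in azomethane.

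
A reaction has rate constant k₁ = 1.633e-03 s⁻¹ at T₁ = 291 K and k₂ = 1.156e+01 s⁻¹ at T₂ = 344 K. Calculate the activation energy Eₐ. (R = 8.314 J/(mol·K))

139.2 kJ/mol

Step 1: Use the two-temperature Arrhenius form: ln(k₂/k₁) = -Eₐ/R × (1/T₂ - 1/T₁)
Step 2: ln(k₂/k₁) = ln(1.156e+01/1.633e-03) = ln(7079) = 8.86489
Step 3: 1/T₂ - 1/T₁ = 1/344 - 1/291 = -5.294494e-04 K⁻¹
Step 4: Eₐ = -R × ln(k₂/k₁) / (1/T₂ - 1/T₁) = -8.314 × 8.86489 / -5.294494e-04
Step 5: Eₐ = 1.3921e+05 J/mol = 139.2 kJ/mol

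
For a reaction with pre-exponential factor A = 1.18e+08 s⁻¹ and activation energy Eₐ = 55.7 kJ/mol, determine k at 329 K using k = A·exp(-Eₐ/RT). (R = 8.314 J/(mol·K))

1.69e-01 s⁻¹

Step 1: Use the Arrhenius equation: k = A × exp(-Eₐ/RT)
Step 2: Convert Eₐ to J/mol: 55.7 kJ/mol = 55700 J/mol
Step 3: Calculate the exponent: -Eₐ/(RT) = -55700/(8.314 × 329) = -20.36335
Step 4: k = 1.18e+08 × exp(-20.36335)
Step 5: k = 1.18e+08 × 1.43321e-09 = 1.6912e-01 s⁻¹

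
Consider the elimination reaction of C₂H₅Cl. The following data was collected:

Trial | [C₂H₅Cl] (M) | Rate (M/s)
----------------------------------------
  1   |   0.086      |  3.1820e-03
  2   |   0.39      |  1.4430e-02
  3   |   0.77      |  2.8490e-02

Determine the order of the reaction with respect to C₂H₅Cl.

first order (1)

Step 1: Compare trials to find order n where rate₂/rate₁ = ([C₂H₅Cl]₂/[C₂H₅Cl]₁)^n
Step 2: rate₂/rate₁ = 1.4430e-02/3.1820e-03 = 4.535
Step 3: [C₂H₅Cl]₂/[C₂H₅Cl]₁ = 0.39/0.086 = 4.535
Step 4: n = ln(4.535)/ln(4.535) = 1.00 ≈ 1
Step 5: The reaction is first order in C₂H₅Cl.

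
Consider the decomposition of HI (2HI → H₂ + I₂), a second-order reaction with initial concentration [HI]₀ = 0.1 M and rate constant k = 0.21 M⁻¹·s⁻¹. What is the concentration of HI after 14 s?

0.07728 M

Step 1: For a second-order reaction: 1/[HI] = 1/[HI]₀ + kt
Step 2: 1/[HI] = 1/0.1 + 0.21 × 14
Step 3: 1/[HI] = 10 + 2.94 = 12.94
Step 4: [HI] = 1/12.94 = 0.07728 M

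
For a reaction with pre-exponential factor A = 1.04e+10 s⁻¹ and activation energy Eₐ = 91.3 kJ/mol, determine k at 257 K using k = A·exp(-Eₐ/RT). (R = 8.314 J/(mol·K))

2.88e-09 s⁻¹

Step 1: Use the Arrhenius equation: k = A × exp(-Eₐ/RT)
Step 2: Convert Eₐ to J/mol: 91.3 kJ/mol = 91300 J/mol
Step 3: Calculate the exponent: -Eₐ/(RT) = -91300/(8.314 × 257) = -42.72948
Step 4: k = 1.04e+10 × exp(-42.72948)
Step 5: k = 1.04e+10 × 2.77219e-19 = 2.8831e-09 s⁻¹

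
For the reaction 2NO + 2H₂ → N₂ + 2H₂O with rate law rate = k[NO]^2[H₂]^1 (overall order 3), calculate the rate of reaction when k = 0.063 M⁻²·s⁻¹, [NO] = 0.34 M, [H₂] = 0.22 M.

0.001602 M/s

Step 1: The rate law is rate = k[NO]^2[H₂]^1, overall order = 2+1 = 3
Step 2: Substitute values: rate = 0.063 × (0.34)^2 × (0.22)^1
Step 3: rate = 0.063 × 0.1156 × 0.22 = 0.00160222 M/s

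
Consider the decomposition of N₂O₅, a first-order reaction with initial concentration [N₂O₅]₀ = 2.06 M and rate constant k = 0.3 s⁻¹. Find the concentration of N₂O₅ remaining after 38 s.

2.306e-05 M

Step 1: For a first-order reaction: [N₂O₅] = [N₂O₅]₀ × e^(-kt)
Step 2: [N₂O₅] = 2.06 × e^(-0.3 × 38)
Step 3: [N₂O₅] = 2.06 × e^(-11.4)
Step 4: [N₂O₅] = 2.06 × 1.11955e-05 = 2.306e-05 M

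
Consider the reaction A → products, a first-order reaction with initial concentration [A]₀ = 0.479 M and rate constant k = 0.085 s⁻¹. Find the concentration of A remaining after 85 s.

0.0003488 M

Step 1: For a first-order reaction: [A] = [A]₀ × e^(-kt)
Step 2: [A] = 0.479 × e^(-0.085 × 85)
Step 3: [A] = 0.479 × e^(-7.225)
Step 4: [A] = 0.479 × 0.000728153 = 0.0003488 M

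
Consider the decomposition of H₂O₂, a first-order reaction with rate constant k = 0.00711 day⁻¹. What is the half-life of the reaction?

97.49 day

Step 1: For a first-order reaction, t₁/₂ = ln(2)/k
Step 2: t₁/₂ = ln(2)/0.00711
Step 3: t₁/₂ = 0.6931/0.00711 = 97.49 day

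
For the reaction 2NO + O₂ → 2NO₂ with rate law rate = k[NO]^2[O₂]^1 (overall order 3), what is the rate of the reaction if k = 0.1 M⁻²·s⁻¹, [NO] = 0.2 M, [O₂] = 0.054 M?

0.000216 M/s

Step 1: The rate law is rate = k[NO]^2[O₂]^1, overall order = 2+1 = 3
Step 2: Substitute values: rate = 0.1 × (0.2)^2 × (0.054)^1
Step 3: rate = 0.1 × 0.04 × 0.054 = 0.000216 M/s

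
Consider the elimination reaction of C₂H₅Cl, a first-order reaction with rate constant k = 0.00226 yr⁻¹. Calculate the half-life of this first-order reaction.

306.7 yr

Step 1: For a first-order reaction, t₁/₂ = ln(2)/k
Step 2: t₁/₂ = ln(2)/0.00226
Step 3: t₁/₂ = 0.6931/0.00226 = 306.7 yr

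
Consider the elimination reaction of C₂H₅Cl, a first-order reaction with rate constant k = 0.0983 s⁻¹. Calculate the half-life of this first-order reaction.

7.051 s

Step 1: For a first-order reaction, t₁/₂ = ln(2)/k
Step 2: t₁/₂ = ln(2)/0.0983
Step 3: t₁/₂ = 0.6931/0.0983 = 7.051 s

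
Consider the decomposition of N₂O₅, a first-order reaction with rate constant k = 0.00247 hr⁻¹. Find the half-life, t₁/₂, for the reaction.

280.6 hr

Step 1: For a first-order reaction, t₁/₂ = ln(2)/k
Step 2: t₁/₂ = ln(2)/0.00247
Step 3: t₁/₂ = 0.6931/0.00247 = 280.6 hr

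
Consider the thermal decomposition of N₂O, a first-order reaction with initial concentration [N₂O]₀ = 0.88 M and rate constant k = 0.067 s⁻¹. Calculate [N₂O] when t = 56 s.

0.02065 M

Step 1: For a first-order reaction: [N₂O] = [N₂O]₀ × e^(-kt)
Step 2: [N₂O] = 0.88 × e^(-0.067 × 56)
Step 3: [N₂O] = 0.88 × e^(-3.752)
Step 4: [N₂O] = 0.88 × 0.0234708 = 0.02065 M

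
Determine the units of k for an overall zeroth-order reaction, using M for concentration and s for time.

M·s⁻¹

Step 1: For overall order n, rate = k × (concentration)^n.
Step 2: Rate has units M·s⁻¹; concentration term has units M^0.
Step 3: k = rate / (concentration)^n, so units of k = M^(1-0)·s⁻¹ = M·s⁻¹.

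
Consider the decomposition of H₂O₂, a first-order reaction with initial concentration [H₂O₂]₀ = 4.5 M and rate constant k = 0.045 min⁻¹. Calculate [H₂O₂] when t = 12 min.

2.622 M

Step 1: For a first-order reaction: [H₂O₂] = [H₂O₂]₀ × e^(-kt)
Step 2: [H₂O₂] = 4.5 × e^(-0.045 × 12)
Step 3: [H₂O₂] = 4.5 × e^(-0.54)
Step 4: [H₂O₂] = 4.5 × 0.582748 = 2.622 M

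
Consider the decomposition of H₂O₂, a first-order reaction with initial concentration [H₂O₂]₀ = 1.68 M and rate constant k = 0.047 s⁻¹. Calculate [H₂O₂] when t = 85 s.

0.03092 M

Step 1: For a first-order reaction: [H₂O₂] = [H₂O₂]₀ × e^(-kt)
Step 2: [H₂O₂] = 1.68 × e^(-0.047 × 85)
Step 3: [H₂O₂] = 1.68 × e^(-3.995)
Step 4: [H₂O₂] = 1.68 × 0.0184074 = 0.03092 M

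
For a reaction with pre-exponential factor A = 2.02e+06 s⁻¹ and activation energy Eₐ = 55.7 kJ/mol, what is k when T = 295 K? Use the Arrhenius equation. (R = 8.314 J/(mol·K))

2.77e-04 s⁻¹

Step 1: Use the Arrhenius equation: k = A × exp(-Eₐ/RT)
Step 2: Convert Eₐ to J/mol: 55.7 kJ/mol = 55700 J/mol
Step 3: Calculate the exponent: -Eₐ/(RT) = -55700/(8.314 × 295) = -22.71032
Step 4: k = 2.02e+06 × exp(-22.71032)
Step 5: k = 2.02e+06 × 1.37099e-10 = 2.7694e-04 s⁻¹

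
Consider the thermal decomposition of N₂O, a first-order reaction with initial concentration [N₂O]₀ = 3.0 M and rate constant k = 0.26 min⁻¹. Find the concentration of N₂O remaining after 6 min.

0.6304 M

Step 1: For a first-order reaction: [N₂O] = [N₂O]₀ × e^(-kt)
Step 2: [N₂O] = 3.0 × e^(-0.26 × 6)
Step 3: [N₂O] = 3.0 × e^(-1.56)
Step 4: [N₂O] = 3.0 × 0.210136 = 0.6304 M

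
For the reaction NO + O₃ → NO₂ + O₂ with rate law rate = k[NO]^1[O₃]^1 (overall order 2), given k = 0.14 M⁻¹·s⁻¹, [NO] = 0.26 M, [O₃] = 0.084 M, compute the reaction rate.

0.003058 M/s

Step 1: The rate law is rate = k[NO]^1[O₃]^1, overall order = 1+1 = 2
Step 2: Substitute values: rate = 0.14 × (0.26)^1 × (0.084)^1
Step 3: rate = 0.14 × 0.26 × 0.084 = 0.0030576 M/s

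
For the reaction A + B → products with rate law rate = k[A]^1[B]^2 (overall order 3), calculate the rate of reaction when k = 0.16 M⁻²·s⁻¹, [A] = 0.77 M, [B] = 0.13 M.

0.002082 M/s

Step 1: The rate law is rate = k[A]^1[B]^2, overall order = 1+2 = 3
Step 2: Substitute values: rate = 0.16 × (0.77)^1 × (0.13)^2
Step 3: rate = 0.16 × 0.77 × 0.0169 = 0.00208208 M/s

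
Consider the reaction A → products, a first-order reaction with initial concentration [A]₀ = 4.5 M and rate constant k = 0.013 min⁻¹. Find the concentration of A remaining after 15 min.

3.703 M

Step 1: For a first-order reaction: [A] = [A]₀ × e^(-kt)
Step 2: [A] = 4.5 × e^(-0.013 × 15)
Step 3: [A] = 4.5 × e^(-0.195)
Step 4: [A] = 4.5 × 0.822835 = 3.703 M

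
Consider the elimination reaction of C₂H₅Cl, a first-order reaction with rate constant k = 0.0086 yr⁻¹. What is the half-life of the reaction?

80.6 yr

Step 1: For a first-order reaction, t₁/₂ = ln(2)/k
Step 2: t₁/₂ = ln(2)/0.0086
Step 3: t₁/₂ = 0.6931/0.0086 = 80.6 yr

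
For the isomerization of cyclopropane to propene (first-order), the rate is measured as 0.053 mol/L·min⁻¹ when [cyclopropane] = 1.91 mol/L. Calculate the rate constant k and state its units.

0.02775 min⁻¹

Step 1: rate = k[cyclopropane]^1, so k = rate / [cyclopropane]^1.
Step 2: k = 0.053 / (1.91)^1 = 0.053 / 1.91.
Step 3: k = 0.02775 min⁻¹.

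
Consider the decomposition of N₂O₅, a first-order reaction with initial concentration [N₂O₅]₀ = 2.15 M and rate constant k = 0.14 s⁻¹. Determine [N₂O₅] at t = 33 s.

0.02118 M

Step 1: For a first-order reaction: [N₂O₅] = [N₂O₅]₀ × e^(-kt)
Step 2: [N₂O₅] = 2.15 × e^(-0.14 × 33)
Step 3: [N₂O₅] = 2.15 × e^(-4.62)
Step 4: [N₂O₅] = 2.15 × 0.0098528 = 0.02118 M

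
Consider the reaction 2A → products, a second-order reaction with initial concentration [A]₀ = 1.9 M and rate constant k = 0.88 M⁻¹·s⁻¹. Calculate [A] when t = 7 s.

0.1496 M

Step 1: For a second-order reaction: 1/[A] = 1/[A]₀ + kt
Step 2: 1/[A] = 1/1.9 + 0.88 × 7
Step 3: 1/[A] = 0.5263 + 6.16 = 6.686
Step 4: [A] = 1/6.686 = 0.1496 M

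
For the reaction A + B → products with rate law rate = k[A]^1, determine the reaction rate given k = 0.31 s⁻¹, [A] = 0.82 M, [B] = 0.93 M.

0.2542 M/s

Step 1: The rate law is rate = k[A]^1
Step 2: Note that the rate does not depend on [B] (zero order in B).
Step 3: rate = 0.31 × (0.82)^1 = 0.2542 M/s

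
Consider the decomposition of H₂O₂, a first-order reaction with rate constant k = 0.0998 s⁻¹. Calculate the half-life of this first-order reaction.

6.945 s

Step 1: For a first-order reaction, t₁/₂ = ln(2)/k
Step 2: t₁/₂ = ln(2)/0.0998
Step 3: t₁/₂ = 0.6931/0.0998 = 6.945 s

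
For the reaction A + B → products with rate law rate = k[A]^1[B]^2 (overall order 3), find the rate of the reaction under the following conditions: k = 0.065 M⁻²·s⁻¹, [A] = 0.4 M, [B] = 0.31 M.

0.002499 M/s

Step 1: The rate law is rate = k[A]^1[B]^2, overall order = 1+2 = 3
Step 2: Substitute values: rate = 0.065 × (0.4)^1 × (0.31)^2
Step 3: rate = 0.065 × 0.4 × 0.0961 = 0.0024986 M/s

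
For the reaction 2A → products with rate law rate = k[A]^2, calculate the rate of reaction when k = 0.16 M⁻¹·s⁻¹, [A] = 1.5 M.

0.36 M/s

Step 1: Identify the rate law: rate = k[A]^2
Step 2: Substitute values: rate = 0.16 × (1.5)^2
Step 3: Calculate: rate = 0.16 × 2.25 = 0.36 M/s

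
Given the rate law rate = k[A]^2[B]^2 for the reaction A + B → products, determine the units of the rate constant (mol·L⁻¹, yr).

(mol·L⁻¹)⁻³·yr⁻¹

Step 1: Overall order = 2 + 2 = 4.
Step 2: rate has units mol·L⁻¹·yr⁻¹; [A]^2[B]^2 has units (mol·L⁻¹)^4.
Step 3: k = rate/([A]^2[B]^2), so units of k = (mol·L⁻¹)^(1-4)·yr⁻¹ = (mol·L⁻¹)⁻³·yr⁻¹.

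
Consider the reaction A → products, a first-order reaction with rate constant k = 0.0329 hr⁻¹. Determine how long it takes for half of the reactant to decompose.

21.07 hr

Step 1: For a first-order reaction, t₁/₂ = ln(2)/k
Step 2: t₁/₂ = ln(2)/0.0329
Step 3: t₁/₂ = 0.6931/0.0329 = 21.07 hr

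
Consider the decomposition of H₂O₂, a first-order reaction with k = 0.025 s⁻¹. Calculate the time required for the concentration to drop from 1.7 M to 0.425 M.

55.45 s

Step 1: For first-order: t = ln([H₂O₂]₀/[H₂O₂])/k
Step 2: t = ln(1.7/0.425)/0.025
Step 3: t = ln(4)/0.025
Step 4: t = 1.386/0.025 = 55.45 s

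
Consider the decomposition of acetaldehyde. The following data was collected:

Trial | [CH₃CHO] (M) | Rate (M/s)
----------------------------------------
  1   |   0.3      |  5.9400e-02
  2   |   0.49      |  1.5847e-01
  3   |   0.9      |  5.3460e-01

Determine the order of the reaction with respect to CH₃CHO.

second order (2)

Step 1: Compare trials to find order n where rate₂/rate₁ = ([CH₃CHO]₂/[CH₃CHO]₁)^n
Step 2: rate₂/rate₁ = 1.5847e-01/5.9400e-02 = 2.668
Step 3: [CH₃CHO]₂/[CH₃CHO]₁ = 0.49/0.3 = 1.633
Step 4: n = ln(2.668)/ln(1.633) = 2.00 ≈ 2
Step 5: The reaction is second order in CH₃CHO.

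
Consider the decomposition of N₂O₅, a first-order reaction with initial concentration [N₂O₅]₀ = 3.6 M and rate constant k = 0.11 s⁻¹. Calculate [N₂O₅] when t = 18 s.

0.497 M

Step 1: For a first-order reaction: [N₂O₅] = [N₂O₅]₀ × e^(-kt)
Step 2: [N₂O₅] = 3.6 × e^(-0.11 × 18)
Step 3: [N₂O₅] = 3.6 × e^(-1.98)
Step 4: [N₂O₅] = 3.6 × 0.138069 = 0.497 M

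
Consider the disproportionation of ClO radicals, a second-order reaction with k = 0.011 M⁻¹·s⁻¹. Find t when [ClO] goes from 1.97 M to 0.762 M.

73.16 s

Step 1: For second-order: t = (1/[ClO] - 1/[ClO]₀)/k
Step 2: t = (1/0.762 - 1/1.97)/0.011
Step 3: t = (1.312 - 0.5076)/0.011
Step 4: t = 0.8047/0.011 = 73.16 s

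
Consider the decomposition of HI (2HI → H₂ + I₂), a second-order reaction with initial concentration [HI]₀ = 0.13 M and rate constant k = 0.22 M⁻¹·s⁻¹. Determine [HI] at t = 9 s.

0.1034 M

Step 1: For a second-order reaction: 1/[HI] = 1/[HI]₀ + kt
Step 2: 1/[HI] = 1/0.13 + 0.22 × 9
Step 3: 1/[HI] = 7.692 + 1.98 = 9.672
Step 4: [HI] = 1/9.672 = 0.1034 M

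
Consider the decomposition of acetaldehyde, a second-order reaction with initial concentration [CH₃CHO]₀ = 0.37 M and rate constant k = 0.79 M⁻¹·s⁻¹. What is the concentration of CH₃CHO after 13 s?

0.07708 M

Step 1: For a second-order reaction: 1/[CH₃CHO] = 1/[CH₃CHO]₀ + kt
Step 2: 1/[CH₃CHO] = 1/0.37 + 0.79 × 13
Step 3: 1/[CH₃CHO] = 2.703 + 10.27 = 12.97
Step 4: [CH₃CHO] = 1/12.97 = 0.07708 M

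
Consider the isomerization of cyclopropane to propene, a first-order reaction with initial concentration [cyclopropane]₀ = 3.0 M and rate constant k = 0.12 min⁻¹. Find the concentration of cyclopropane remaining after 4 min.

1.856 M

Step 1: For a first-order reaction: [cyclopropane] = [cyclopropane]₀ × e^(-kt)
Step 2: [cyclopropane] = 3.0 × e^(-0.12 × 4)
Step 3: [cyclopropane] = 3.0 × e^(-0.48)
Step 4: [cyclopropane] = 3.0 × 0.618783 = 1.856 M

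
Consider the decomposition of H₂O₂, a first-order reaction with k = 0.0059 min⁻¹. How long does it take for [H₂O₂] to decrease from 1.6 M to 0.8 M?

117.5 min

Step 1: For first-order: t = ln([H₂O₂]₀/[H₂O₂])/k
Step 2: t = ln(1.6/0.8)/0.0059
Step 3: t = ln(2)/0.0059
Step 4: t = 0.6931/0.0059 = 117.5 min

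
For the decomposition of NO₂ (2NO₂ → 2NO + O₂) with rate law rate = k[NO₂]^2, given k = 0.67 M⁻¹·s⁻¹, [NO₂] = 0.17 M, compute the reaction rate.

0.01936 M/s

Step 1: Identify the rate law: rate = k[NO₂]^2
Step 2: Substitute values: rate = 0.67 × (0.17)^2
Step 3: Calculate: rate = 0.67 × 0.0289 = 0.019363 M/s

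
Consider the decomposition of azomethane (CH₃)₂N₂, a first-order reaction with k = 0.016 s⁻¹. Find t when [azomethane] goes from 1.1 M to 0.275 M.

86.64 s

Step 1: For first-order: t = ln([azomethane]₀/[azomethane])/k
Step 2: t = ln(1.1/0.275)/0.016
Step 3: t = ln(4)/0.016
Step 4: t = 1.386/0.016 = 86.64 s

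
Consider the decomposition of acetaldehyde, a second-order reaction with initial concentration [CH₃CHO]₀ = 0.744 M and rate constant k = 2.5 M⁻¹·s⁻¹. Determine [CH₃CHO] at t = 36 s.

0.01095 M

Step 1: For a second-order reaction: 1/[CH₃CHO] = 1/[CH₃CHO]₀ + kt
Step 2: 1/[CH₃CHO] = 1/0.744 + 2.5 × 36
Step 3: 1/[CH₃CHO] = 1.344 + 90 = 91.34
Step 4: [CH₃CHO] = 1/91.34 = 0.01095 M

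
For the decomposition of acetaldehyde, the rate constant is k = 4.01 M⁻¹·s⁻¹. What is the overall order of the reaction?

second order (2)

Step 1: The units of k for an nth-order reaction are (concentration)^(1-n)·(time)⁻¹.
Step 2: Here k has units M⁻¹·s⁻¹, so the concentration exponent is -1.
Step 3: 1 - n = -1 ⇒ n = 2. The reaction is second order.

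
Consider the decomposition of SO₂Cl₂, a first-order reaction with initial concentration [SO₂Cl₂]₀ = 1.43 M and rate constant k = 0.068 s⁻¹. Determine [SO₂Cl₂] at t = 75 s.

0.008718 M

Step 1: For a first-order reaction: [SO₂Cl₂] = [SO₂Cl₂]₀ × e^(-kt)
Step 2: [SO₂Cl₂] = 1.43 × e^(-0.068 × 75)
Step 3: [SO₂Cl₂] = 1.43 × e^(-5.1)
Step 4: [SO₂Cl₂] = 1.43 × 0.00609675 = 0.008718 M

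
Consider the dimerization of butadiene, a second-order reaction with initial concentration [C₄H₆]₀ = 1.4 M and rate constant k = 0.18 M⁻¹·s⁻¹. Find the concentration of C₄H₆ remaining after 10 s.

0.3977 M

Step 1: For a second-order reaction: 1/[C₄H₆] = 1/[C₄H₆]₀ + kt
Step 2: 1/[C₄H₆] = 1/1.4 + 0.18 × 10
Step 3: 1/[C₄H₆] = 0.7143 + 1.8 = 2.514
Step 4: [C₄H₆] = 1/2.514 = 0.3977 M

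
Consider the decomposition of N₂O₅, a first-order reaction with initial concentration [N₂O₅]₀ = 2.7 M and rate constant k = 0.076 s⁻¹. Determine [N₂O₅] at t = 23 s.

0.4701 M

Step 1: For a first-order reaction: [N₂O₅] = [N₂O₅]₀ × e^(-kt)
Step 2: [N₂O₅] = 2.7 × e^(-0.076 × 23)
Step 3: [N₂O₅] = 2.7 × e^(-1.748)
Step 4: [N₂O₅] = 2.7 × 0.174122 = 0.4701 M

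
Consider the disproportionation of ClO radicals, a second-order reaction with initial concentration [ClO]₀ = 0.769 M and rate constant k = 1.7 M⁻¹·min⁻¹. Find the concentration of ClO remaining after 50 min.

0.01159 M

Step 1: For a second-order reaction: 1/[ClO] = 1/[ClO]₀ + kt
Step 2: 1/[ClO] = 1/0.769 + 1.7 × 50
Step 3: 1/[ClO] = 1.3 + 85 = 86.3
Step 4: [ClO] = 1/86.3 = 0.01159 M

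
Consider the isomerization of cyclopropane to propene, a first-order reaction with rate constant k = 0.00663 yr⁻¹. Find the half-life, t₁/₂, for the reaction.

104.5 yr

Step 1: For a first-order reaction, t₁/₂ = ln(2)/k
Step 2: t₁/₂ = ln(2)/0.00663
Step 3: t₁/₂ = 0.6931/0.00663 = 104.5 yr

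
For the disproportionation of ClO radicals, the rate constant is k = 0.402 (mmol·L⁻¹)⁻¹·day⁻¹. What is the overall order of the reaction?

second order (2)

Step 1: The units of k for an nth-order reaction are (concentration)^(1-n)·(time)⁻¹.
Step 2: Here k has units (mmol·L⁻¹)⁻¹·day⁻¹, so the concentration exponent is -1.
Step 3: 1 - n = -1 ⇒ n = 2. The reaction is second order.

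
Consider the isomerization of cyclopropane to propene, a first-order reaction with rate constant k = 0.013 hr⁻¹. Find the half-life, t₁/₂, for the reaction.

53.32 hr

Step 1: For a first-order reaction, t₁/₂ = ln(2)/k
Step 2: t₁/₂ = ln(2)/0.013
Step 3: t₁/₂ = 0.6931/0.013 = 53.32 hr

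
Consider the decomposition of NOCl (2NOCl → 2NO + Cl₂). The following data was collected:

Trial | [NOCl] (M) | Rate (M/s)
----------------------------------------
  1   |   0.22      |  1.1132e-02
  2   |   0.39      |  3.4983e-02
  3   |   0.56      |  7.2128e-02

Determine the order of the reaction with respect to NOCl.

second order (2)

Step 1: Compare trials to find order n where rate₂/rate₁ = ([NOCl]₂/[NOCl]₁)^n
Step 2: rate₂/rate₁ = 3.4983e-02/1.1132e-02 = 3.143
Step 3: [NOCl]₂/[NOCl]₁ = 0.39/0.22 = 1.773
Step 4: n = ln(3.143)/ln(1.773) = 2.00 ≈ 2
Step 5: The reaction is second order in NOCl.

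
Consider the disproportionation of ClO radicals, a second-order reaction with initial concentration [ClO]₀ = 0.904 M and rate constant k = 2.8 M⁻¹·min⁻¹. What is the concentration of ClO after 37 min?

0.009551 M

Step 1: For a second-order reaction: 1/[ClO] = 1/[ClO]₀ + kt
Step 2: 1/[ClO] = 1/0.904 + 2.8 × 37
Step 3: 1/[ClO] = 1.106 + 103.6 = 104.7
Step 4: [ClO] = 1/104.7 = 0.009551 M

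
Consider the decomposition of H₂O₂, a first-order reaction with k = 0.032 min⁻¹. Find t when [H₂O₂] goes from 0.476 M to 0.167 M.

32.73 min

Step 1: For first-order: t = ln([H₂O₂]₀/[H₂O₂])/k
Step 2: t = ln(0.476/0.167)/0.032
Step 3: t = ln(2.85)/0.032
Step 4: t = 1.047/0.032 = 32.73 min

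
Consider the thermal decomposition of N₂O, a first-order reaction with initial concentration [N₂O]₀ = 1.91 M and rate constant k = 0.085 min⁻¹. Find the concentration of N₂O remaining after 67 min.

0.006423 M

Step 1: For a first-order reaction: [N₂O] = [N₂O]₀ × e^(-kt)
Step 2: [N₂O] = 1.91 × e^(-0.085 × 67)
Step 3: [N₂O] = 1.91 × e^(-5.695)
Step 4: [N₂O] = 1.91 × 0.00336274 = 0.006423 M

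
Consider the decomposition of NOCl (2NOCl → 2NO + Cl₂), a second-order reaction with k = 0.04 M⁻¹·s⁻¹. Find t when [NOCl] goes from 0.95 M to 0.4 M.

36.18 s

Step 1: For second-order: t = (1/[NOCl] - 1/[NOCl]₀)/k
Step 2: t = (1/0.4 - 1/0.95)/0.04
Step 3: t = (2.5 - 1.053)/0.04
Step 4: t = 1.447/0.04 = 36.18 s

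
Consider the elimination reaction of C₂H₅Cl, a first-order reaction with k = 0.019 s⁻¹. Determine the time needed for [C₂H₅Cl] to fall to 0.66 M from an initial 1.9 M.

55.65 s

Step 1: For first-order: t = ln([C₂H₅Cl]₀/[C₂H₅Cl])/k
Step 2: t = ln(1.9/0.66)/0.019
Step 3: t = ln(2.879)/0.019
Step 4: t = 1.057/0.019 = 55.65 s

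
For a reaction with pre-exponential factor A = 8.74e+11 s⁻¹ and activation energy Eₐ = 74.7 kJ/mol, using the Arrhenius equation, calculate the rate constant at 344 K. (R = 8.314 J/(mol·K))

3.97e+00 s⁻¹

Step 1: Use the Arrhenius equation: k = A × exp(-Eₐ/RT)
Step 2: Convert Eₐ to J/mol: 74.7 kJ/mol = 74700 J/mol
Step 3: Calculate the exponent: -Eₐ/(RT) = -74700/(8.314 × 344) = -26.11874
Step 4: k = 8.74e+11 × exp(-26.11874)
Step 5: k = 8.74e+11 × 4.53707e-12 = 3.9654e+00 s⁻¹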